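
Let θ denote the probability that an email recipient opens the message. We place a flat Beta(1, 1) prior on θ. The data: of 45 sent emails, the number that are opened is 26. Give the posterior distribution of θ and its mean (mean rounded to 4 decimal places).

Observing 26 successes and 19 failures updates Beta(1, 1) by adding the success and failure counts to the two shape parameters: α = 1+26 = 27, β = 1+19 = 20.
E[θ | data] = 27/(27+20) = 0.5745.

Posterior: Beta(27, 20); mean ≈ 0.5745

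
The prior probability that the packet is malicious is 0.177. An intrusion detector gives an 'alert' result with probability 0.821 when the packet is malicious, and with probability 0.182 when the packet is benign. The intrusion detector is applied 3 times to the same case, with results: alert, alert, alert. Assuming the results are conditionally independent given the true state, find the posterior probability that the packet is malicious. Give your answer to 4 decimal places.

Posterior P(H) ≈ 0.9518

With H the event that the packet is malicious, the joint likelihood of the observed sequence is P(data|H) = 0.821·0.821·0.821 = 0.55339 and P(data|¬H) = 0.182·0.182·0.182 = 0.0060286.
Bayes: P(H|data) = 0.177·0.55339 / (0.177·0.55339 + 0.823·0.0060286) = 0.097950/0.10291 = 0.9518.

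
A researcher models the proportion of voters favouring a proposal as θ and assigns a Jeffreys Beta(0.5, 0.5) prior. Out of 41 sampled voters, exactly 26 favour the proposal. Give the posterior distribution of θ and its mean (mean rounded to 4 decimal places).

The binomial likelihood is conjugate to the Beta prior: with 26 successes and 15 failures, the posterior is Beta(0.5+26, 0.5+15) = Beta(26.5, 15.5).
Posterior mean = α/(α+β) = 26.5/42 = 0.6310.

Posterior: Beta(26.5, 15.5); mean ≈ 0.6310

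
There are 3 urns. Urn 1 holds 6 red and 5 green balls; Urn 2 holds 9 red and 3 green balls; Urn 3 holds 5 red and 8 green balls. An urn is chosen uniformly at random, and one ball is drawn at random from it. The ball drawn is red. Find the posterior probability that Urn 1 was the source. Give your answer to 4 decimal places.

P(red|Urn 1) = 0.5455; P(red|Urn 2) = 0.75; P(red|Urn 3) = 0.3846.
Prior × likelihood for each source: 0.333333·0.5455=0.1818, 0.333333·0.75=0.2500, 0.333333·0.3846=0.1282. Summing gives P(red) = 0.56002.
P(Urn 1 | red) = 0.1818 / 0.56002 = 0.3247.

Posterior probability ≈ 0.3247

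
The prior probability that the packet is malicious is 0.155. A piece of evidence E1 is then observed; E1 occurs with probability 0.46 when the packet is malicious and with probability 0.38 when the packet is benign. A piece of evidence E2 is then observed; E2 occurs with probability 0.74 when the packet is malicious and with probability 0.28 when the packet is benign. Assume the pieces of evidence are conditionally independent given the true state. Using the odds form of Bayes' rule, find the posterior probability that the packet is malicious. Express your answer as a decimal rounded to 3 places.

Posterior probability ≈ 0.370

Prior odds = 0.155/(1−0.155) = 0.18343.
Likelihood ratio for E1 = 0.46/0.38 = 1.2105.
Likelihood ratio for E2 = 0.74/0.28 = 2.6429.
Posterior odds = prior odds × LR₁ × LR₂ = 0.58684.
Posterior probability = odds/(1+odds) = 0.58684/1.5868 = 0.370.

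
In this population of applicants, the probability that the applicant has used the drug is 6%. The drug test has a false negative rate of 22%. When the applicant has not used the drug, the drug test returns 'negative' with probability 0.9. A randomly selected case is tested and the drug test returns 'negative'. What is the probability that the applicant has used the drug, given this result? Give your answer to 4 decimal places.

Let H be the event that the applicant has used the drug. P(H) = 0.06, so P(¬H) = 0.94. With E the 'negative' result, P(E|H) = 0.22 and P(E|¬H) = 0.9.
P(E) = 0.22·0.06 + 0.9·0.94 = 0.013200 + 0.84600 = 0.85920.
By Bayes' theorem, P(H|E) = 0.013200 / 0.85920 = 0.0154.

P(H | E) ≈ 0.0154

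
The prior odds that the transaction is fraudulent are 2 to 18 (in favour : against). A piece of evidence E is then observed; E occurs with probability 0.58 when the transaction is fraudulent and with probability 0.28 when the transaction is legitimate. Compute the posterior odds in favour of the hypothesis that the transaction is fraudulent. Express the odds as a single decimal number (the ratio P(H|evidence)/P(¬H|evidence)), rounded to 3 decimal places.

Posterior odds ≈ 0.230

Prior odds = 2/18 = 0.11111. In log-odds, ln(0.11111) = -2.1972.
Add log likelihood ratio: ln(2.0714) = 0.72824.
Posterior log-odds = -1.4690, so posterior odds = exp(-1.4690) = 0.23016.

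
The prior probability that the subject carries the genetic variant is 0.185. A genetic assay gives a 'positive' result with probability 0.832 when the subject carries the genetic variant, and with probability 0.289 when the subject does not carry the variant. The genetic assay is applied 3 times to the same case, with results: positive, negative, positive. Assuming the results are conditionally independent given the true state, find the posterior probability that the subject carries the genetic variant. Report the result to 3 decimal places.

With H the event that the subject carries the genetic variant, the joint likelihood of the observed sequence is P(data|H) = 0.832·0.168·0.832 = 0.11629 and P(data|¬H) = 0.289·0.711·0.289 = 0.059383.
Bayes: P(H|data) = 0.185·0.11629 / (0.185·0.11629 + 0.815·0.059383) = 0.021514/0.069912 = 0.3077.

Posterior P(H) ≈ 0.308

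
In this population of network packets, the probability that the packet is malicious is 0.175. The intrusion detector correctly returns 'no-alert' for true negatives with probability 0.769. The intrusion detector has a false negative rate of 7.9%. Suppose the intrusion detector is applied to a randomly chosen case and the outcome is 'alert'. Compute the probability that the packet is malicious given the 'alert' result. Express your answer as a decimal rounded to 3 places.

Write H for 'the packet is malicious'. Prior odds H:¬H = 0.175/0.825 = 0.21212. For the 'alert' outcome, the likelihood ratio is 0.921/0.231 = 3.9870.
Posterior odds = 0.21212 × 3.9870 = 0.84573, so P(H|E) = 0.84573/(1+0.84573) = 0.458.

P(H | E) ≈ 0.458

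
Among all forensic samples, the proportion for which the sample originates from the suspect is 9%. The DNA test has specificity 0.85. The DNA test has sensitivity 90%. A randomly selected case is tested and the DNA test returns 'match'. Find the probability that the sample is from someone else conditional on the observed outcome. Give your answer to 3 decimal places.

Let H be the event that the sample originates from the suspect. P(H) = 0.09, so P(¬H) = 0.91. With E the 'match' result, P(E|H) = 0.9 and P(E|¬H) = 0.15.
P(E) = 0.9·0.09 + 0.15·0.91 = 0.081000 + 0.13650 = 0.21750.
By Bayes' theorem, P(H|E) = 0.081000 / 0.21750 = 0.372. Hence P(¬H|E) = 1 − 0.372 = 0.628.

P(¬H | E) ≈ 0.628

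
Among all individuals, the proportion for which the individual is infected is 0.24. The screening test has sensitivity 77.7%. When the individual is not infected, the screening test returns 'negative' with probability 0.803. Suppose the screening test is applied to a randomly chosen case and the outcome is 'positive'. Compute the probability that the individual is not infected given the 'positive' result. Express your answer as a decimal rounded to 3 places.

P(¬H | E) ≈ 0.445

Write H for 'the individual is infected'. Prior odds H:¬H = 0.24/0.76 = 0.31579. For the 'positive' outcome, the likelihood ratio is 0.777/0.197 = 3.9442.
Posterior odds = 0.31579 × 3.9442 = 1.2455, so P(H|E) = 1.2455/(1+1.2455) = 0.555. Then P(¬H|E) = 1 − 0.555 = 0.445.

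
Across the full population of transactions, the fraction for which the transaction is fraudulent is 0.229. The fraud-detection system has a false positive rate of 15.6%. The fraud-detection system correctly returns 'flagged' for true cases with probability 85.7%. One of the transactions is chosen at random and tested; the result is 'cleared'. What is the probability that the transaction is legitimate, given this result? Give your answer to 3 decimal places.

P(¬H | E) ≈ 0.952

Write H for 'the transaction is fraudulent'. Prior odds H:¬H = 0.229/0.771 = 0.29702. For the 'cleared' outcome, the likelihood ratio is 0.143/0.844 = 0.16943.
Posterior odds = 0.29702 × 0.16943 = 0.050324, so P(H|E) = 0.050324/(1+0.050324) = 0.048. Then P(¬H|E) = 1 − 0.048 = 0.952.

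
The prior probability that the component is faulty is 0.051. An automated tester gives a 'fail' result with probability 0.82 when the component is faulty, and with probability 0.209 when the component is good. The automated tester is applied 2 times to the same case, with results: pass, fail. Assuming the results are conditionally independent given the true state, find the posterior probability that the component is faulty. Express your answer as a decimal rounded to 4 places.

Posterior P(H) ≈ 0.0458

Let H be the event that the component is faulty; start with P(H) = 0.051. P('fail'|H) = 0.82, P('fail'|¬H) = 0.209.
Update on result 1 ('pass'): P(H) ← 0.18·0.0510 / (0.18·0.0510 + 0.791·0.9490) = 0.0091800/0.75984 = 0.0121.
Update on result 2 ('fail'): P(H) ← 0.82·0.0121 / (0.82·0.0121 + 0.209·0.9879) = 0.0099068/0.21638 = 0.0458.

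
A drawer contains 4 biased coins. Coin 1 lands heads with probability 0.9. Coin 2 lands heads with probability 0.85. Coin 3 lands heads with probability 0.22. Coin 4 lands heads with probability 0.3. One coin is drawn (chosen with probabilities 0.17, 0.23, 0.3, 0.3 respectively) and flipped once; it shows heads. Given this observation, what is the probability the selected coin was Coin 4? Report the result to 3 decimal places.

P(heads|C1) = 0.9; P(heads|C2) = 0.85; P(heads|C3) = 0.22; P(heads|C4) = 0.3.
Prior × likelihood for each source: 0.17·0.9=0.1530, 0.23·0.85=0.1955, 0.3·0.22=0.06600, 0.3·0.3=0.09000. Summing gives P(heads) = 0.50450.
P(Coin 4 | heads) = 0.09000 / 0.50450 = 0.178.

Posterior probability ≈ 0.178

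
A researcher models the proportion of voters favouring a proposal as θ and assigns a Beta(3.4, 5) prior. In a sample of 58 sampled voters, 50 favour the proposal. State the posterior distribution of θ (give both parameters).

Observing 50 successes and 8 failures updates Beta(3.4, 5) by adding the success and failure counts to the two shape parameters: α = 3.4+50 = 53.4, β = 5+8 = 13.

Posterior: Beta(53.4, 13)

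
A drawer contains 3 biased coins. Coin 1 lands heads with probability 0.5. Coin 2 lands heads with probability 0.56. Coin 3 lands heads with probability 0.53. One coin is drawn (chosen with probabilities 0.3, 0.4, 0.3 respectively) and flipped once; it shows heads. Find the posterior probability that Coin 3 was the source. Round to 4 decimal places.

Tabulate prior·likelihood by source: [1] prior 0.3, lik 0.5, product 0.1500; [2] prior 0.4, lik 0.56, product 0.2240; [3] prior 0.3, lik 0.53, product 0.1590.
Normalizing constant = 0.53300; the posterior for Coin 3 is its product over the sum, 0.1590/0.53300 = 0.2983.

Posterior probability ≈ 0.2983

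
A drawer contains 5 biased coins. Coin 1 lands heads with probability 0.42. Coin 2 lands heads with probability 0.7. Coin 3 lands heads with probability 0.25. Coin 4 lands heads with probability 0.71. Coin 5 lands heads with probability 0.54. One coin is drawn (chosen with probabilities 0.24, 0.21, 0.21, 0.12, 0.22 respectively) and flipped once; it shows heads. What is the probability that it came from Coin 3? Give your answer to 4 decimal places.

Posterior probability ≈ 0.1041

P(heads|C1) = 0.42; P(heads|C2) = 0.7; P(heads|C3) = 0.25; P(heads|C4) = 0.71; P(heads|C5) = 0.54.
Prior × likelihood for each source: 0.24·0.42=0.1008, 0.21·0.7=0.1470, 0.21·0.25=0.05250, 0.12·0.71=0.08520, 0.22·0.54=0.1188. Summing gives P(heads) = 0.50430.
P(Coin 3 | heads) = 0.05250 / 0.50430 = 0.1041.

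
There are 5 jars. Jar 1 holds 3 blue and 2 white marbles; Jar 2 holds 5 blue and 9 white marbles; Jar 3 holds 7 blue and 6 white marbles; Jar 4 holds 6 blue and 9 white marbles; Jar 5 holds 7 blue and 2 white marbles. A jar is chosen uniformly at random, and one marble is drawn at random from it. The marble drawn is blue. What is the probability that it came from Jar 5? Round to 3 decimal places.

Tabulate prior·likelihood by source: [1] prior 0.2, lik 0.6, product 0.1200; [2] prior 0.2, lik 0.3571, product 0.07143; [3] prior 0.2, lik 0.5385, product 0.1077; [4] prior 0.2, lik 0.4, product 0.08000; [5] prior 0.2, lik 0.7778, product 0.1556.
Normalizing constant = 0.53468; the posterior for Jar 5 is its product over the sum, 0.1556/0.53468 = 0.291.

Posterior probability ≈ 0.291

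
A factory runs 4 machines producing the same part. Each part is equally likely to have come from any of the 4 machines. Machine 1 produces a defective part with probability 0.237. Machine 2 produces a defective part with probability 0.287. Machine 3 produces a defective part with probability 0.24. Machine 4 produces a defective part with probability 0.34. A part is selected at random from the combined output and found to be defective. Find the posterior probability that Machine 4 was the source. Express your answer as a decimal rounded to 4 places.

Posterior probability ≈ 0.3080

P(defective|M1) = 0.237; P(defective|M2) = 0.287; P(defective|M3) = 0.24; P(defective|M4) = 0.34.
Prior × likelihood for each source: 0.25·0.237=0.05925, 0.25·0.287=0.07175, 0.25·0.24=0.06000, 0.25·0.34=0.08500. Summing gives P(defective) = 0.27600.
P(Machine 4 | defective) = 0.08500 / 0.27600 = 0.3080.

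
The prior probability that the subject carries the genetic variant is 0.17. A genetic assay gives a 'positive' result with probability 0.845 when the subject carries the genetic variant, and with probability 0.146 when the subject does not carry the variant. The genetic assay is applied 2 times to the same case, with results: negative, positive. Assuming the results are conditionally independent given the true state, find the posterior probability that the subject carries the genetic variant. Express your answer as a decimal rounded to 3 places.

Let H be the event that the subject carries the genetic variant; start with P(H) = 0.17. P('positive'|H) = 0.845, P('positive'|¬H) = 0.146.
Update on result 1 ('negative'): P(H) ← 0.155·0.1700 / (0.155·0.1700 + 0.854·0.8300) = 0.026350/0.73517 = 0.0358.
Update on result 2 ('positive'): P(H) ← 0.845·0.0358 / (0.845·0.0358 + 0.146·0.9642) = 0.030287/0.17105 = 0.1771.

Posterior P(H) ≈ 0.177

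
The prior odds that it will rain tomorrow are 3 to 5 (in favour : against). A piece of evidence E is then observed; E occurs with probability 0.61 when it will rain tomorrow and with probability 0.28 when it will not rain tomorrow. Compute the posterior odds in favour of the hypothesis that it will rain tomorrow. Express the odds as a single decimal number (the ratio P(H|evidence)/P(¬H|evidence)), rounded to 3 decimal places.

Prior odds = 3/5 = 0.60000.
Likelihood ratio for E = 0.61/0.28 = 2.1786.
Posterior odds = prior odds × LR = 1.3071.

Posterior odds ≈ 1.307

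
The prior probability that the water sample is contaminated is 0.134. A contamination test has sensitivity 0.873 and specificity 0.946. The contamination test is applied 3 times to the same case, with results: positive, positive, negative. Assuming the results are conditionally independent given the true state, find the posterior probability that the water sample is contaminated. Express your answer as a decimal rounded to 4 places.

With H the event that the water sample is contaminated, the joint likelihood of the observed sequence is P(data|H) = 0.873·0.873·0.127 = 0.096790 and P(data|¬H) = 0.054·0.054·0.946 = 0.0027585.
Bayes: P(H|data) = 0.134·0.096790 / (0.134·0.096790 + 0.866·0.0027585) = 0.012970/0.015359 = 0.8445.

Posterior P(H) ≈ 0.8445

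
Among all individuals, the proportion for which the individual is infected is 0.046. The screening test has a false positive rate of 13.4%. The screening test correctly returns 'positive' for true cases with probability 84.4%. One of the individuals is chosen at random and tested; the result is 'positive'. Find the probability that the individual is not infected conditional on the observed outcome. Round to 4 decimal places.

Let H be the event that the individual is infected. P(H) = 0.046, so P(¬H) = 0.954. With E the 'positive' result, P(E|H) = 0.844 and P(E|¬H) = 0.134.
P(E) = 0.844·0.046 + 0.134·0.954 = 0.038824 + 0.12784 = 0.16666.
By Bayes' theorem, P(H|E) = 0.038824 / 0.16666 = 0.2330. Hence P(¬H|E) = 1 − 0.2330 = 0.7670.

P(¬H | E) ≈ 0.7670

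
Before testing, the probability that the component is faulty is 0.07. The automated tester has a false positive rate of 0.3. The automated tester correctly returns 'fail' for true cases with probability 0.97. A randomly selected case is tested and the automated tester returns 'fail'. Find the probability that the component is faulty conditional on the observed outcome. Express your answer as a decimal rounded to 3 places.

Write H for 'the component is faulty'. Prior odds H:¬H = 0.07/0.93 = 0.075269. For the 'fail' outcome, the likelihood ratio is 0.97/0.3 = 3.2333.
Posterior odds = 0.075269 × 3.2333 = 0.24337, so P(H|E) = 0.24337/(1+0.24337) = 0.196.

P(H | E) ≈ 0.196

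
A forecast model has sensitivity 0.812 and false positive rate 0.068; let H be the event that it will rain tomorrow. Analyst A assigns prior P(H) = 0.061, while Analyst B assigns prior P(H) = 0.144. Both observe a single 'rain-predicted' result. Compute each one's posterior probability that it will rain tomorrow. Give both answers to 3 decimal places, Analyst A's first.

Analyst A: 0.437; Analyst B: 0.668

The likelihood ratio for a 'rain-predicted' result is 0.812/0.068 = 11.941.
Analyst A: prior odds 0.061/0.939 = 0.064963; posterior odds 0.77573; posterior probability 0.437.
Analyst B: prior odds 0.144/0.856 = 0.16822; posterior odds 2.0088; posterior probability 0.668.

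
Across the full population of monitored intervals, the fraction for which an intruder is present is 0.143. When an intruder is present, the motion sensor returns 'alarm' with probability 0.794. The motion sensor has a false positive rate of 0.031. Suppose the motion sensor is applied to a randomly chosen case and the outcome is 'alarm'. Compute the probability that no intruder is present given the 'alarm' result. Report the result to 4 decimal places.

Write H for 'an intruder is present'. Prior odds H:¬H = 0.143/0.857 = 0.16686. For the 'alarm' outcome, the likelihood ratio is 0.794/0.031 = 25.613.
Posterior odds = 0.16686 × 25.613 = 4.2738, so P(H|E) = 4.2738/(1+4.2738) = 0.8104. Then P(¬H|E) = 1 − 0.8104 = 0.1896.

P(¬H | E) ≈ 0.1896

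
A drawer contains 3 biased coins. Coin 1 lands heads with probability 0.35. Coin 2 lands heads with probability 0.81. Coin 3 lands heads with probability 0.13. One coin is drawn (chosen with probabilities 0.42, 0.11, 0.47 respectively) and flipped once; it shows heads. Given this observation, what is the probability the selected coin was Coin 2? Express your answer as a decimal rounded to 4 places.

Posterior probability ≈ 0.2998

Tabulate prior·likelihood by source: [1] prior 0.42, lik 0.35, product 0.1470; [2] prior 0.11, lik 0.81, product 0.08910; [3] prior 0.47, lik 0.13, product 0.06110.
Normalizing constant = 0.29720; the posterior for Coin 2 is its product over the sum, 0.08910/0.29720 = 0.2998.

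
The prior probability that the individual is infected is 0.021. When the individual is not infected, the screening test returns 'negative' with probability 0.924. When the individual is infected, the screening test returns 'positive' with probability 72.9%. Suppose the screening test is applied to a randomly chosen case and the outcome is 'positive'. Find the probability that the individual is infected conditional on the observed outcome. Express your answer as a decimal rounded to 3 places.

Write H for 'the individual is infected'. Prior odds H:¬H = 0.021/0.979 = 0.021450. For the 'positive' outcome, the likelihood ratio is 0.729/0.076 = 9.5921.
Posterior odds = 0.021450 × 9.5921 = 0.20576, so P(H|E) = 0.20576/(1+0.20576) = 0.171.

P(H | E) ≈ 0.171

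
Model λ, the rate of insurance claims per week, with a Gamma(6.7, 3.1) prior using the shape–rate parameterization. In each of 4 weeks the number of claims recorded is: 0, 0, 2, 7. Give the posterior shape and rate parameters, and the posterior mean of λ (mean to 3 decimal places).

The Poisson likelihood adds the total count to the shape and the number of exposure periods to the rate. Here ∑xᵢ = 9 and n = 4, so shape 6.7→15.7 and rate 3.1→7.1.
Posterior mean = shape/rate = 15.7/7.1 = 2.211.

Posterior: Gamma(shape=15.7, rate=7.1); mean ≈ 2.211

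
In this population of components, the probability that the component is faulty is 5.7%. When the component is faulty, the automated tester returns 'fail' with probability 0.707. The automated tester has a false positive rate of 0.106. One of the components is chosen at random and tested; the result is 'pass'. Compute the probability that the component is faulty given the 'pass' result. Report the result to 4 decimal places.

Let H be the event that the component is faulty. P(H) = 0.057, so P(¬H) = 0.943. With E the 'pass' result, P(E|H) = 0.293 and P(E|¬H) = 0.894.
P(E) = 0.293·0.057 + 0.894·0.943 = 0.016701 + 0.84304 = 0.85974.
By Bayes' theorem, P(H|E) = 0.016701 / 0.85974 = 0.0194.

P(H | E) ≈ 0.0194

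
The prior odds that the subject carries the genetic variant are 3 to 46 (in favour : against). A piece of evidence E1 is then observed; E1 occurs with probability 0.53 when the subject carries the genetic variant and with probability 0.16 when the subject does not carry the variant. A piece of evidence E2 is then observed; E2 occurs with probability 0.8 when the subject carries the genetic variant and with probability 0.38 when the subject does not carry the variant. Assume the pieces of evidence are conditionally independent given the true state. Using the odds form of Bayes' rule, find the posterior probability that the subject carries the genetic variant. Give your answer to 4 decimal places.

Posterior probability ≈ 0.3126

Prior odds = 3/46 = 0.065217.
Likelihood ratio for E1 = 0.53/0.16 = 3.3125.
Likelihood ratio for E2 = 0.8/0.38 = 2.1053.
Posterior odds = prior odds × LR₁ × LR₂ = 0.45481.
Posterior probability = odds/(1+odds) = 0.45481/1.4548 = 0.3126.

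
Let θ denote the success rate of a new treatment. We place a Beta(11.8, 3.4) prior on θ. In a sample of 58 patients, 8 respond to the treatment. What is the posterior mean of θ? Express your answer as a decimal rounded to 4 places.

The binomial likelihood is conjugate to the Beta prior: with 8 successes and 50 failures, the posterior is Beta(11.8+8, 3.4+50) = Beta(19.8, 53.4).
Posterior mean = α/(α+β) = 19.8/73.2 = 0.2705.

Posterior mean ≈ 0.2705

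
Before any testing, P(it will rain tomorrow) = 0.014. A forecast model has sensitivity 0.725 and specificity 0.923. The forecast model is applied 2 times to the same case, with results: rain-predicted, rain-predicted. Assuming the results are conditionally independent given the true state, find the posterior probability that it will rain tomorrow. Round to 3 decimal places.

Let H be the event that it will rain tomorrow; start with P(H) = 0.014. P('rain-predicted'|H) = 0.725, P('rain-predicted'|¬H) = 0.077.
Update on result 1 ('rain-predicted'): P(H) ← 0.725·0.0140 / (0.725·0.0140 + 0.077·0.9860) = 0.010150/0.086072 = 0.1179.
Update on result 2 ('rain-predicted'): P(H) ← 0.725·0.1179 / (0.725·0.1179 + 0.077·0.8821) = 0.085495/0.15342 = 0.5573.

Posterior P(H) ≈ 0.557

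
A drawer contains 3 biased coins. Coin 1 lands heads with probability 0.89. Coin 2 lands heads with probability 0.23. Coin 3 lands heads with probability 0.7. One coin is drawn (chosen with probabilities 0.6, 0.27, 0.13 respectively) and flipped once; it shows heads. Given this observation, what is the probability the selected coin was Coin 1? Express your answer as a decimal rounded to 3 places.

Tabulate prior·likelihood by source: [1] prior 0.6, lik 0.89, product 0.5340; [2] prior 0.27, lik 0.23, product 0.06210; [3] prior 0.13, lik 0.7, product 0.09100.
Normalizing constant = 0.68710; the posterior for Coin 1 is its product over the sum, 0.5340/0.68710 = 0.777.

Posterior probability ≈ 0.777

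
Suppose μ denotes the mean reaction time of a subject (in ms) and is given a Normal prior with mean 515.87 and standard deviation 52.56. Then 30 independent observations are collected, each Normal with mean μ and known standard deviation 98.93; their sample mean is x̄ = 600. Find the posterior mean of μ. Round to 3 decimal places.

Posterior mean ≈ 591.114

With known σ, the Normal prior is conjugate. Weight on the data is w = (n/σ²)/(n/σ² + 1/τ₀²) = 0.00306525/(0.00306525+0.00036198) = 0.89438.
Posterior mean = w·x̄ + (1−w)·μ₀ = 0.89438·600 + 0.10562·515.87 = 591.114.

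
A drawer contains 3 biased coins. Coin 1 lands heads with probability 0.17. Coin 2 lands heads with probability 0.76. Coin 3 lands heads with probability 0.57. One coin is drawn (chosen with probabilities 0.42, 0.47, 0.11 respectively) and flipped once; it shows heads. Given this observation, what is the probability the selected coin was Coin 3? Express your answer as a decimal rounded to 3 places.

P(heads|C1) = 0.17; P(heads|C2) = 0.76; P(heads|C3) = 0.57.
Prior × likelihood for each source: 0.42·0.17=0.07140, 0.47·0.76=0.3572, 0.11·0.57=0.06270. Summing gives P(heads) = 0.49130.
P(Coin 3 | heads) = 0.06270 / 0.49130 = 0.128.

Posterior probability ≈ 0.128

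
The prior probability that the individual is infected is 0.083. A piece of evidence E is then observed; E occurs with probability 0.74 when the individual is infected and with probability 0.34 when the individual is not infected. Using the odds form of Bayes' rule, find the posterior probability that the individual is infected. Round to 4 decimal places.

Posterior probability ≈ 0.1646

Prior odds = 0.083/(1−0.083) = 0.090513.
Likelihood ratio for E = 0.74/0.34 = 2.1765.
Posterior odds = prior odds × LR = 0.19700.
Posterior probability = odds/(1+odds) = 0.19700/1.1970 = 0.1646.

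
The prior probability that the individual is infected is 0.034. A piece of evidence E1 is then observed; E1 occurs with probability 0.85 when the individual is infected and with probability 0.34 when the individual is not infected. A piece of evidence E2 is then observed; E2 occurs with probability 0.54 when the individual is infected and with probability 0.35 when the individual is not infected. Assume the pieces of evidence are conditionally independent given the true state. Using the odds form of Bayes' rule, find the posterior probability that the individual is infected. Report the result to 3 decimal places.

Posterior probability ≈ 0.120

Prior odds = 0.034/(1−0.034) = 0.035197. In log-odds, ln(0.035197) = -3.3468.
Add log likelihood ratios: ln(2.5000) + ln(1.5429) = 1.3499.
Posterior log-odds = -1.9969, so posterior odds = exp(-1.9969) = 0.13576. Converting, P(H|E) = 0.13576/1.1358 = 0.120.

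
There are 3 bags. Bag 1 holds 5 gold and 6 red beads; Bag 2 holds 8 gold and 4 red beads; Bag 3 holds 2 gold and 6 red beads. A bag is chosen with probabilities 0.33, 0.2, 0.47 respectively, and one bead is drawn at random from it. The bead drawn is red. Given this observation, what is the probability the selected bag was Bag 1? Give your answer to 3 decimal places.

Posterior probability ≈ 0.300

Tabulate prior·likelihood by source: [1] prior 0.33, lik 0.5455, product 0.1800; [2] prior 0.2, lik 0.3333, product 0.06667; [3] prior 0.47, lik 0.75, product 0.3525.
Normalizing constant = 0.59917; the posterior for Bag 1 is its product over the sum, 0.1800/0.59917 = 0.300.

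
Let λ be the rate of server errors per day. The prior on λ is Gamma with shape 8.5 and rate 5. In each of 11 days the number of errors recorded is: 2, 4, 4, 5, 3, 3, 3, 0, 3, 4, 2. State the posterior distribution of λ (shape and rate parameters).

Posterior: Gamma(shape=41.5, rate=16)

Total count ∑xᵢ = 33 over n = 11 days.
Gamma is conjugate to the Poisson likelihood: posterior is Gamma(shape = 8.5+33 = 41.5, rate = 5+11 = 16).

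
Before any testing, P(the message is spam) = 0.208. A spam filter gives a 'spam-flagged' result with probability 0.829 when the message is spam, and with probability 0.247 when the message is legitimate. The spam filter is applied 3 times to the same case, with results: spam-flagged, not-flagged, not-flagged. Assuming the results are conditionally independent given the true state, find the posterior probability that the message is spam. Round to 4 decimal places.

With H the event that the message is spam, the joint likelihood of the observed sequence is P(data|H) = 0.829·0.171·0.171 = 0.024241 and P(data|¬H) = 0.247·0.753·0.753 = 0.14005.
Bayes: P(H|data) = 0.208·0.024241 / (0.208·0.024241 + 0.792·0.14005) = 0.0050421/0.11596 = 0.0435.

Posterior P(H) ≈ 0.0435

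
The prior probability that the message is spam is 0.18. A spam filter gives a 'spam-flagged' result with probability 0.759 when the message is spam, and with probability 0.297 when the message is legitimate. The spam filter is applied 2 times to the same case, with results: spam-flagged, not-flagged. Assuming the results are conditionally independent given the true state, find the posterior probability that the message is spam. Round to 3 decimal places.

Let H be the event that the message is spam; start with P(H) = 0.18. P('spam-flagged'|H) = 0.759, P('spam-flagged'|¬H) = 0.297.
Update on result 1 ('spam-flagged'): P(H) ← 0.759·0.1800 / (0.759·0.1800 + 0.297·0.8200) = 0.13662/0.38016 = 0.3594.
Update on result 2 ('not-flagged'): P(H) ← 0.241·0.3594 / (0.241·0.3594 + 0.703·0.6406) = 0.086609/0.53697 = 0.1613.

Posterior P(H) ≈ 0.161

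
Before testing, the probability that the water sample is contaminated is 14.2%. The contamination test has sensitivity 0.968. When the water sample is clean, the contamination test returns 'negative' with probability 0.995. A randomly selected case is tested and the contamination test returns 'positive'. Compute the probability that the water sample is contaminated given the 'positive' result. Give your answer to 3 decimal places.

Write H for 'the water sample is contaminated'. Prior odds H:¬H = 0.142/0.858 = 0.16550. For the 'positive' outcome, the likelihood ratio is 0.968/0.005 = 193.60.
Posterior odds = 0.16550 × 193.60 = 32.041, so P(H|E) = 32.041/(1+32.041) = 0.970.

P(H | E) ≈ 0.970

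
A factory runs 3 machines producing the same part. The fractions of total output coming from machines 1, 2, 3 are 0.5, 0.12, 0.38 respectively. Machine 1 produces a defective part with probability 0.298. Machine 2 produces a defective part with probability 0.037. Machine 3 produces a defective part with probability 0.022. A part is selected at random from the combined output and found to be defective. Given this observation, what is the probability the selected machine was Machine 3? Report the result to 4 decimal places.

Posterior probability ≈ 0.0517

Tabulate prior·likelihood by source: [1] prior 0.5, lik 0.298, product 0.1490; [2] prior 0.12, lik 0.037, product 0.004440; [3] prior 0.38, lik 0.022, product 0.008360.
Normalizing constant = 0.16180; the posterior for Machine 3 is its product over the sum, 0.008360/0.16180 = 0.0517.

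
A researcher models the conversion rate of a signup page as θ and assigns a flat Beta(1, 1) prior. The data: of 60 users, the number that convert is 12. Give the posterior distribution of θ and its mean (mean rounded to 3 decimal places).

Posterior: Beta(13, 49); mean ≈ 0.210

Observing 12 successes and 48 failures updates Beta(1, 1) by adding the success and failure counts to the two shape parameters: α = 1+12 = 13, β = 1+48 = 49.
E[θ | data] = 13/(13+49) = 0.210.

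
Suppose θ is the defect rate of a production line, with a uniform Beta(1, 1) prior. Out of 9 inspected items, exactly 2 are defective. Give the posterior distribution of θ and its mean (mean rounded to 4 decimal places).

Posterior: Beta(3, 8); mean ≈ 0.2727

Observing 2 successes and 7 failures updates Beta(1, 1) by adding the success and failure counts to the two shape parameters: α = 1+2 = 3, β = 1+7 = 8.
E[θ | data] = 3/(3+8) = 0.2727.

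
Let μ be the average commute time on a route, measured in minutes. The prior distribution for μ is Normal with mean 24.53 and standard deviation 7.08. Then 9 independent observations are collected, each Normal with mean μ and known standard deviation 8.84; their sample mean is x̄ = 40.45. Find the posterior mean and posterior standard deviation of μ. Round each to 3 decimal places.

With known σ, the Normal prior is conjugate. Weight on the data is w = (n/σ²)/(n/σ² + 1/τ₀²) = 0.115170/(0.115170+0.0199496) = 0.85236.
Posterior mean = w·x̄ + (1−w)·μ₀ = 0.85236·40.45 + 0.14764·24.53 = 38.100. Posterior variance = 1/(0.115170+0.0199496) = 7.40087, so SD = 2.720.

Posterior mean ≈ 38.100; posterior SD ≈ 2.720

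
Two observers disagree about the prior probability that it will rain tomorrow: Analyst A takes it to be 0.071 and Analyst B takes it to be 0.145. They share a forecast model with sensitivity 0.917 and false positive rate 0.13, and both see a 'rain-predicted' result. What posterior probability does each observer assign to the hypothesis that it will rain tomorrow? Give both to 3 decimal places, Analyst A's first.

The likelihood ratio for a 'rain-predicted' result is 0.917/0.13 = 7.0538.
Analyst A: prior odds 0.071/0.929 = 0.076426; posterior odds 0.53910; posterior probability 0.350.
Analyst B: prior odds 0.145/0.855 = 0.16959; posterior odds 1.1963; posterior probability 0.545.

Analyst A: 0.350; Analyst B: 0.545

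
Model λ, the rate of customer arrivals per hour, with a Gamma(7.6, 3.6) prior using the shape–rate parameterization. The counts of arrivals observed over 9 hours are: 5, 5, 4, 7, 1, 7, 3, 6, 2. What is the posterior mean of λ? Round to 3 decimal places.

Posterior mean ≈ 3.778

Total count ∑xᵢ = 40 over n = 9 hours.
Gamma is conjugate to the Poisson likelihood: posterior is Gamma(shape = 7.6+40 = 47.6, rate = 3.6+9 = 12.6).
E[λ | data] = 47.6/12.6 = 3.778.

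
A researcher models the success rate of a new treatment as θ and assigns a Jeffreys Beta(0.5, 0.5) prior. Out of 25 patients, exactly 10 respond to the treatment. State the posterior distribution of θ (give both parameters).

Posterior: Beta(10.5, 15.5)

Observing 10 successes and 15 failures updates Beta(0.5, 0.5) by adding the success and failure counts to the two shape parameters: α = 0.5+10 = 10.5, β = 0.5+15 = 15.5.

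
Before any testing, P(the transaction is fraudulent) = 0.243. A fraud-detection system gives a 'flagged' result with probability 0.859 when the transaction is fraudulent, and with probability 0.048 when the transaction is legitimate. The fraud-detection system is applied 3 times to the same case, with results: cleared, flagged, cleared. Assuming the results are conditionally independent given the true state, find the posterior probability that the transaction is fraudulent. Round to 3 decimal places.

With H the event that the transaction is fraudulent, the joint likelihood of the observed sequence is P(data|H) = 0.141·0.859·0.141 = 0.017078 and P(data|¬H) = 0.952·0.048·0.952 = 0.043503.
Bayes: P(H|data) = 0.243·0.017078 / (0.243·0.017078 + 0.757·0.043503) = 0.0041499/0.037081 = 0.1119.

Posterior P(H) ≈ 0.112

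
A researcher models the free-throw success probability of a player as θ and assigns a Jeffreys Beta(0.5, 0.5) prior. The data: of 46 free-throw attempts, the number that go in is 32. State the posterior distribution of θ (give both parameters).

Observing 32 successes and 14 failures updates Beta(0.5, 0.5) by adding the success and failure counts to the two shape parameters: α = 0.5+32 = 32.5, β = 0.5+14 = 14.5.

Posterior: Beta(32.5, 14.5)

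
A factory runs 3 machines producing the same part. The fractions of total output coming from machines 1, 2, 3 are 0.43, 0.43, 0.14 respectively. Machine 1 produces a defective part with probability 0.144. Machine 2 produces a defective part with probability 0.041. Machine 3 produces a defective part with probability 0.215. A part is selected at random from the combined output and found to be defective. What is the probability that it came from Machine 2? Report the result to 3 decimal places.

Tabulate prior·likelihood by source: [1] prior 0.43, lik 0.144, product 0.06192; [2] prior 0.43, lik 0.041, product 0.01763; [3] prior 0.14, lik 0.215, product 0.03010.
Normalizing constant = 0.10965; the posterior for Machine 2 is its product over the sum, 0.01763/0.10965 = 0.161.

Posterior probability ≈ 0.161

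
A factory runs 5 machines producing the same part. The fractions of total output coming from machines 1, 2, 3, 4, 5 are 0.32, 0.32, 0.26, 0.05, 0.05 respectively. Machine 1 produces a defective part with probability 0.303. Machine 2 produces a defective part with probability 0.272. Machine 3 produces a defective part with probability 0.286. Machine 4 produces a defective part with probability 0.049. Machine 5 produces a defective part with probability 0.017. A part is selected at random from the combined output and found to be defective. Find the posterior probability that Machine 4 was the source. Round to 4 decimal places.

Posterior probability ≈ 0.0094

Tabulate prior·likelihood by source: [1] prior 0.32, lik 0.303, product 0.09696; [2] prior 0.32, lik 0.272, product 0.08704; [3] prior 0.26, lik 0.286, product 0.07436; [4] prior 0.05, lik 0.049, product 0.002450; [5] prior 0.05, lik 0.017, product 0.0008500.
Normalizing constant = 0.26166; the posterior for Machine 4 is its product over the sum, 0.002450/0.26166 = 0.0094.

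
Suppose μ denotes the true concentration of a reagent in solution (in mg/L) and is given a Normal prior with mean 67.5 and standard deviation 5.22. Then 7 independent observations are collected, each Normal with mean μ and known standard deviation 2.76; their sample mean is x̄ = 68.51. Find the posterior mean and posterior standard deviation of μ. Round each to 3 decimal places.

Posterior mean ≈ 68.471; posterior SD ≈ 1.023

Prior precision 1/τ₀² = 1/5.22² = 0.0366994; data precision n/σ² = 7/2.76² = 0.918925.
Posterior precision = 0.0366994 + 0.918925 = 0.955624, giving posterior SD = 1/√0.955624 = 1.023.
Posterior mean = (0.0366994·67.5 + 0.918925·68.51) / 0.955624 = 68.471.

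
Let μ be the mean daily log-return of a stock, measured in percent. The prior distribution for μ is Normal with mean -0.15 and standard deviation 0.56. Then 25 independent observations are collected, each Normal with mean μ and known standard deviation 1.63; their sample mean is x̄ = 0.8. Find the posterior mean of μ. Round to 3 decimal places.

With known σ, the Normal prior is conjugate. Weight on the data is w = (n/σ²)/(n/σ² + 1/τ₀²) = 9.40946/(9.40946+3.18878) = 0.74689.
Posterior mean = w·x̄ + (1−w)·μ₀ = 0.74689·0.8 + 0.25311·-0.15 = 0.560.

Posterior mean ≈ 0.560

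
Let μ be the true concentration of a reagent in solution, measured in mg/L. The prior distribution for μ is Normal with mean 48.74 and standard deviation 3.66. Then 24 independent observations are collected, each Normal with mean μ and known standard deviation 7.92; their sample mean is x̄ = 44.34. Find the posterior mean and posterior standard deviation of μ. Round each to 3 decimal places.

Prior precision 1/τ₀² = 1/3.66² = 0.0746514; data precision n/σ² = 24/7.92² = 0.382614.
Posterior precision = 0.0746514 + 0.382614 = 0.457265, giving posterior SD = 1/√0.457265 = 1.479.
Posterior mean = (0.0746514·48.74 + 0.382614·44.34) / 0.457265 = 45.058.

Posterior mean ≈ 45.058; posterior SD ≈ 1.479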